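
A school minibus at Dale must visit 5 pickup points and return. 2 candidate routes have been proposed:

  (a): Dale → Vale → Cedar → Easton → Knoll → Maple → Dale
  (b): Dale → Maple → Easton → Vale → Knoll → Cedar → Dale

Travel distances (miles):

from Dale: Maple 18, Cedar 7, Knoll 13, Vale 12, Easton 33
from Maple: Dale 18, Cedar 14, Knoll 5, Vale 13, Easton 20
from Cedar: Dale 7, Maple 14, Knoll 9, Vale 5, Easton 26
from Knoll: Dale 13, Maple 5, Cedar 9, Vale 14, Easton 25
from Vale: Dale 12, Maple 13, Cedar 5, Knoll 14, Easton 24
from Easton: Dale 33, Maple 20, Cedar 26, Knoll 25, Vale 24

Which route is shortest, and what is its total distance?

(a): 12 + 5 + 26 + 25 + 5 + 18 = 91
(b): 18 + 20 + 24 + 14 + 9 + 7 = 92

Shortest is (a), total 91 miles.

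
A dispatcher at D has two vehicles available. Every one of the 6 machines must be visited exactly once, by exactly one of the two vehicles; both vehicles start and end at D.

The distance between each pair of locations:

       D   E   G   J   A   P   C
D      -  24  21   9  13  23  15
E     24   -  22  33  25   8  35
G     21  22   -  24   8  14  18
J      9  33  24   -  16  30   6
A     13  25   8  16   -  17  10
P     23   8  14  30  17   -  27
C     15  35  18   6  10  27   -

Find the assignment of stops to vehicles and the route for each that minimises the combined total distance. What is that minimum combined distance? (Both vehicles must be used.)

Try each way of splitting the stops between the two vehicles (each non-empty) and, for each split, find the best tour for each vehicle:
  {E} + {G, J, A, P, C}: 48 + 70 = 118
  {G} + {E, J, A, P, C}: 42 + 74 = 116
  {E, G} + {J, A, P, C}: 67 + 65 = 132
  {J} + {E, G, A, P, C}: 18 + 79 = 97
  {E, J} + {G, A, P, C}: 66 + 70 = 136
  {G, J} + {E, A, P, C}: 54 + 74 = 128
  … (31 splits in total)
Best: vehicle 1 D → J → D = 18; vehicle 2 D → E → P → G → A → C → D = 79; combined 97.

Minimum combined distance: 97.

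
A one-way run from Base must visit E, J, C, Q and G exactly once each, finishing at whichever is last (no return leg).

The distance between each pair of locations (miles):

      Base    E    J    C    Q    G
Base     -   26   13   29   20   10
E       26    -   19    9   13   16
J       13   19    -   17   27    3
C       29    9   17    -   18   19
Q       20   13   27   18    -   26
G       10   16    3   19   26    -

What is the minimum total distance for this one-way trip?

There are 5! = 120 possible orderings.
Base - E - J - C - Q - G: 26+19+17+18+26 = 106
Base - E - J - C - G - Q: 26+19+17+19+26 = 107
Base - E - J - Q - C - G: 26+19+27+18+19 = 109
Base - E - J - Q - G - C: 26+19+27+26+19 = 117
Base - E - J - G - C - Q: 26+19+3+19+18 = 85
Base - E - J - G - Q - C: 26+19+3+26+18 = 92
Base - E - C - J - Q - G: 26+9+17+27+26 = 105
Base - E - C - J - G - Q: 26+9+17+3+26 = 81
Base - E - C - Q - J - G: 26+9+18+27+3 = 83
Base - E - C - Q - G - J: 26+9+18+26+3 = 82
Base - E - C - G - J - Q: 26+9+19+3+27 = 84
Base - E - C - G - Q - J: 26+9+19+26+27 = 107
Base - E - Q - J - C - G: 26+13+27+17+19 = 102
Base - E - Q - J - G - C: 26+13+27+3+19 = 88
… (106 more)
Base - G - J - C - E - Q: 10+3+17+9+13 = 52  ← best
The minimum is 52.
One shortest path: Base → G → J → C → E → Q.

52 miles — the minimum one-way total.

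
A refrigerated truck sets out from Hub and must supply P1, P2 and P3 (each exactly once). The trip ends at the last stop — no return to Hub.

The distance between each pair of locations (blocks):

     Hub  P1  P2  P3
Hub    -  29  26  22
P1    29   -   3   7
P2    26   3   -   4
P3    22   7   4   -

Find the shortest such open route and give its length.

There are 3! = 6 possible orderings.
Hub - P1 - P2 - P3: 29+3+4 = 36
Hub - P1 - P3 - P2: 29+7+4 = 40
Hub - P2 - P1 - P3: 26+3+7 = 36
Hub - P2 - P3 - P1: 26+4+7 = 37
Hub - P3 - P1 - P2: 22+7+3 = 32
Hub - P3 - P2 - P1: 22+4+3 = 29
The minimum is 29.
One shortest path: Hub → P3 → P2 → P1.

29 blocks — the minimum one-way total.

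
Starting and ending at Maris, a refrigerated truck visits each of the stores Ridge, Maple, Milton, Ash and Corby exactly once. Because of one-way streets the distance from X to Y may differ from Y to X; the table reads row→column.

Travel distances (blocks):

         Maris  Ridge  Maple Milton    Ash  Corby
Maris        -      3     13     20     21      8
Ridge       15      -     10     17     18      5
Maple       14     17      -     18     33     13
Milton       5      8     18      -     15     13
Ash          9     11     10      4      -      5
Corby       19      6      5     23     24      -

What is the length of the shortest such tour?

Minimum total distance: 54 blocks.

Maris→Ridge→Maple→Milton→Ash→Corby→Maris: 3+10+18+15+5+19 = 70
Maris→Ridge→Maple→Milton→Corby→Ash→Maris: 3+10+18+13+24+9 = 77
Maris→Ridge→Maple→Ash→Milton→Corby→Maris: 3+10+33+4+13+19 = 82
Maris→Ridge→Maple→Ash→Corby→Milton→Maris: 3+10+33+5+23+5 = 79
Maris→Ridge→Maple→Corby→Milton→Ash→Maris: 3+10+13+23+15+9 = 73
Maris→Ridge→Maple→Corby→Ash→Milton→Maris: 3+10+13+24+4+5 = 59
Maris→Ridge→Milton→Maple→Ash→Corby→Maris: 3+17+18+33+5+19 = 95
Maris→Ridge→Milton→Maple→Corby→Ash→Maris: 3+17+18+13+24+9 = 84
Maris→Ridge→Milton→Ash→Maple→Corby→Maris: 3+17+15+10+13+19 = 77
Maris→Ridge→Milton→Ash→Corby→Maple→Maris: 3+17+15+5+5+14 = 59
Maris→Ridge→Milton→Corby→Maple→Ash→Maris: 3+17+13+5+33+9 = 80
Maris→Ridge→Milton→Corby→Ash→Maple→Maris: 3+17+13+24+10+14 = 81
Maris→Ridge→Ash→Maple→Milton→Corby→Maris: 3+18+10+18+13+19 = 81
Maris→Ridge→Ash→Maple→Corby→Milton→Maris: 3+18+10+13+23+5 = 72
… (106 more)
Maris→Ridge→Ash→Corby→Maple→Milton→Maris: 3+18+5+5+18+5 = 54  ← best
The minimum is 54.
One optimal route: Maris → Ridge → Ash → Corby → Maple → Milton → Maris.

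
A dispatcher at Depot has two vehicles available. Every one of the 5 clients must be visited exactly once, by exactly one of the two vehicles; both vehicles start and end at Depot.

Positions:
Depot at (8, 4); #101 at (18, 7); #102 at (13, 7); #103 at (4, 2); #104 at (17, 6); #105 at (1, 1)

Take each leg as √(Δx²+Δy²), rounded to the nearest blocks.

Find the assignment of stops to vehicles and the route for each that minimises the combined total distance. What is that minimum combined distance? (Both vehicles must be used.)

Check every non-empty split of the stops between the two vehicles; for each half take its own optimal tour:
  {#101} + {#102, #103, #104, #105}: 20 + 33 = 53
  {#102} + {#101, #103, #104, #105}: 12 + 35 = 47
  {#101, #102} + {#103, #104, #105}: 21 + 33 = 54
  {#103} + {#101, #102, #104, #105}: 8 + 36 = 44
  {#101, #103} + {#102, #104, #105}: 29 + 34 = 63
  {#102, #103} + {#101, #104, #105}: 20 + 36 = 56
  … (15 splits in total)
  {#101, #102, #104} + {#103, #105}: 21 + 15 = 36  ← best
Best: vehicle 1 Depot → #101 → #104 → #102 → Depot = 21; vehicle 2 Depot → #103 → #105 → Depot = 15; combined 36.

36 blocks — the smallest possible combined total.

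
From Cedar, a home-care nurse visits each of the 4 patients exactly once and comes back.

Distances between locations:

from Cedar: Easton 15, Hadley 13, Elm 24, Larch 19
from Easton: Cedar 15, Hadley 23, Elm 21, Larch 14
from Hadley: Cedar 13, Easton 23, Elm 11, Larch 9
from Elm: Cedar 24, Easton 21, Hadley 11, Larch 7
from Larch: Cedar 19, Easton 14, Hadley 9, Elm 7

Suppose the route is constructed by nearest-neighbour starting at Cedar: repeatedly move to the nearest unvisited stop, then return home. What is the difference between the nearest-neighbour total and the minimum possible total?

From Cedar: Hadley=13, Easton=15, Larch=19, Elm=24 → choose Hadley (13).
From Hadley: Larch=9, Elm=11, Easton=23 → choose Larch (9).
From Larch: Elm=7, Easton=14 → choose Elm (7).
From Elm: Easton=21 → choose Easton (21).
NN route Cedar → Hadley → Larch → Elm → Easton → Cedar costs 65.
Optimal: Cedar → Easton → Larch → Elm → Hadley → Cedar costs 60 (by enumerating all 12 distinct tours).
Excess = 65 − 60 = 5.

5 longer than the optimal tour.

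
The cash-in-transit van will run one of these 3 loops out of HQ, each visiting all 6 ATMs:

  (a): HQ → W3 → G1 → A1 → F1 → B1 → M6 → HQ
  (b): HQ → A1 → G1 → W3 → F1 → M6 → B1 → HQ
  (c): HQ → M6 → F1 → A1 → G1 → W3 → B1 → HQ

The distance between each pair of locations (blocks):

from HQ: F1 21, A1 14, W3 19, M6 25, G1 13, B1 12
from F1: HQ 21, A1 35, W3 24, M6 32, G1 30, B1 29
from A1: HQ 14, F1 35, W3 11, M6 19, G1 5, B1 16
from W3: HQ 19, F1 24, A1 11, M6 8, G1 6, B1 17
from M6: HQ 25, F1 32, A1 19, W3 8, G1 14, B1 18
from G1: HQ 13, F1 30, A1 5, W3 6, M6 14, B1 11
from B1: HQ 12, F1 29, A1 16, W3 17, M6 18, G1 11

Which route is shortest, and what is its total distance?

(a): 19 + 6 + 5 + 35 + 29 + 18 + 25 = 137
(b): 14 + 5 + 6 + 24 + 32 + 18 + 12 = 111
(c): 25 + 32 + 35 + 5 + 6 + 17 + 12 = 132

111 blocks — (b) is the shortest.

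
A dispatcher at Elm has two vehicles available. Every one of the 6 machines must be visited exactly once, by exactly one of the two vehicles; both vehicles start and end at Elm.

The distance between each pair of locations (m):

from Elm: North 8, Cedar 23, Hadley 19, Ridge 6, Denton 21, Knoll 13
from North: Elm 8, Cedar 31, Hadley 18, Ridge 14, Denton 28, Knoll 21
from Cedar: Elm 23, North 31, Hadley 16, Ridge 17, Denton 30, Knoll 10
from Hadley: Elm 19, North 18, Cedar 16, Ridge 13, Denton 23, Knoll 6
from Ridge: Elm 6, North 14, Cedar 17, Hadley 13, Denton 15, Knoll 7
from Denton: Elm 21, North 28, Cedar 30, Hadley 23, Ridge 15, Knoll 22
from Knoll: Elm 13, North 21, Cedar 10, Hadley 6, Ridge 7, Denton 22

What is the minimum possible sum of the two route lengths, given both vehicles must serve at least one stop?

Try each way of splitting the stops between the two vehicles (each non-empty) and, for each split, find the best tour for each vehicle:
  {North} + {Cedar, Hadley, Ridge, Denton, Knoll}: 16 + 83 = 99
  {Cedar} + {North, Hadley, Ridge, Denton, Knoll}: 46 + 75 = 121
  {North, Cedar} + {Hadley, Ridge, Denton, Knoll}: 62 + 63 = 125
  {Hadley} + {North, Cedar, Ridge, Denton, Knoll}: 38 + 89 = 127
  {North, Hadley} + {Cedar, Ridge, Denton, Knoll}: 45 + 74 = 119
  {Cedar, Hadley} + {North, Ridge, Denton, Knoll}: 58 + 71 = 129
  … (31 splits in total)
Best: vehicle 1 Elm → North → Elm = 16; vehicle 2 Elm → Cedar → Knoll → Hadley → Denton → Ridge → Elm = 83; combined 99.

Minimum combined distance: 99 m.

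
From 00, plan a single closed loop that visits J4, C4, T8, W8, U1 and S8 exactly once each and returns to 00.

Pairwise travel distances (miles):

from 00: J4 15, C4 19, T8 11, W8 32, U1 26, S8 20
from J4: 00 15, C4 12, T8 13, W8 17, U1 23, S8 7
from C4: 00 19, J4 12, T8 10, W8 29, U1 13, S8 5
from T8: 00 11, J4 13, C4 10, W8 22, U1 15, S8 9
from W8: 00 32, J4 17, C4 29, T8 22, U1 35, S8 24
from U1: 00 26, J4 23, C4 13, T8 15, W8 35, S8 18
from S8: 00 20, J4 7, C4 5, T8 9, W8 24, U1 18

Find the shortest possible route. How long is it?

00→J4→C4→T8→W8→U1→S8→00: 15+12+10+22+35+18+20 = 132
00→J4→C4→T8→W8→S8→U1→00: 15+12+10+22+24+18+26 = 127
00→J4→C4→T8→U1→W8→S8→00: 15+12+10+15+35+24+20 = 131
00→J4→C4→T8→U1→S8→W8→00: 15+12+10+15+18+24+32 = 126
00→J4→C4→T8→S8→W8→U1→00: 15+12+10+9+24+35+26 = 131
00→J4→C4→T8→S8→U1→W8→00: 15+12+10+9+18+35+32 = 131
00→J4→C4→W8→T8→U1→S8→00: 15+12+29+22+15+18+20 = 131
00→J4→C4→W8→T8→S8→U1→00: 15+12+29+22+9+18+26 = 131
… (352 more)
00→J4→W8→S8→C4→U1→T8→00: 15+17+24+5+13+15+11 = 100  ← best
The minimum is 100.
One optimal route: 00 → J4 → W8 → S8 → C4 → U1 → T8 → 00 (or its reverse).

Minimum total distance: 100 miles.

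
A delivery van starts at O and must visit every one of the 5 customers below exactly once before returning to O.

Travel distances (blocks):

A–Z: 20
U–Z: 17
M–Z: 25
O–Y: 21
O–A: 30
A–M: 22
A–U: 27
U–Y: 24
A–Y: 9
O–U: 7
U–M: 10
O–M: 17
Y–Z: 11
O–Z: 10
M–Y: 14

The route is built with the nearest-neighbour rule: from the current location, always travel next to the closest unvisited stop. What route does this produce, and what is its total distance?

Total distance 70 blocks via the nearest-neighbour route O → U → M → Y → A → Z → O.

At O the remaining stops are U 7, Z 10, M 17, Y 21, A 30; go to U.
At U the remaining stops are M 10, Z 17, Y 24, A 27; go to M.
At M the remaining stops are Y 14, A 22, Z 25; go to Y.
At Y the remaining stops are A 9, Z 11; go to A.
At A the remaining stops are Z 20; go to Z.
Return Z→O: 10.
Total = 7 + 10 + 14 + 9 + 20 + 10 = 70.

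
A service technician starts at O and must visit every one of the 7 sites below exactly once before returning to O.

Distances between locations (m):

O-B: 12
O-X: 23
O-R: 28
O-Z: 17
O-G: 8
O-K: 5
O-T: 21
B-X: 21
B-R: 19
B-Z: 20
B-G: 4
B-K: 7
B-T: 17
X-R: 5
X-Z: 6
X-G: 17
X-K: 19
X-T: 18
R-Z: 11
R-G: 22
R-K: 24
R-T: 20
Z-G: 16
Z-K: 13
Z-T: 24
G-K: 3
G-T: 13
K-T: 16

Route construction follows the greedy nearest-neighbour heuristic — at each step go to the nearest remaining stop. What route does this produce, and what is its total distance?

Total distance 80 m via the nearest-neighbour route O → K → G → B → T → X → R → Z → O.

From O: distances to unvisited — K=5, G=8, B=12, Z=17, T=21, X=23, R=28. Nearest is K (5).
From K: distances to unvisited — G=3, B=7, Z=13, T=16, X=19, R=24. Nearest is G (3).
From G: distances to unvisited — B=4, T=13, Z=16, X=17, R=22. Nearest is B (4).
From B: distances to unvisited — T=17, R=19, Z=20, X=21. Nearest is T (17).
From T: distances to unvisited — X=18, R=20, Z=24. Nearest is X (18).
From X: distances to unvisited — R=5, Z=6. Nearest is R (5).
From R: distances to unvisited — Z=11. Nearest is Z (11).
Return Z→O: 17.
Total = 5 + 3 + 4 + 17 + 18 + 5 + 11 + 17 = 80.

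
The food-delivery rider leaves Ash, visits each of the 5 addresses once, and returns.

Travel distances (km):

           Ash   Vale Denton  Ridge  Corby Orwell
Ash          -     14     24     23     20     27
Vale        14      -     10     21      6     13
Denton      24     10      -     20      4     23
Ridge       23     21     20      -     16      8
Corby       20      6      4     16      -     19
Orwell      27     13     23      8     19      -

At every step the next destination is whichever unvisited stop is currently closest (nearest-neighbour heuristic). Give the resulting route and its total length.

At Ash the remaining stops are Vale 14, Corby 20, Ridge 23, Denton 24, Orwell 27; go to Vale.
At Vale the remaining stops are Corby 6, Denton 10, Orwell 13, Ridge 21; go to Corby.
At Corby the remaining stops are Denton 4, Ridge 16, Orwell 19; go to Denton.
At Denton the remaining stops are Ridge 20, Orwell 23; go to Ridge.
At Ridge the remaining stops are Orwell 8; go to Orwell.
Return Orwell→Ash: 27.
Total = 14 + 6 + 4 + 20 + 8 + 27 = 79.

Total distance 79 km via the nearest-neighbour route Ash → Vale → Corby → Denton → Ridge → Orwell → Ash.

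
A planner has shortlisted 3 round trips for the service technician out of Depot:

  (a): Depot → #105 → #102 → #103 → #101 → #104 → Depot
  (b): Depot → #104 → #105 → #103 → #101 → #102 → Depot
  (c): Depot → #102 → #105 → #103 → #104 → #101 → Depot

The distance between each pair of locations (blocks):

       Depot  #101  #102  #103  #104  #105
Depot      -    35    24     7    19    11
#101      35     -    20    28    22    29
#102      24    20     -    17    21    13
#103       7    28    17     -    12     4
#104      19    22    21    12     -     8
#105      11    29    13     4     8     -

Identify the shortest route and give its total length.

(a): 11 + 13 + 17 + 28 + 22 + 19 = 110
(b): 19 + 8 + 4 + 28 + 20 + 24 = 103
(c): 24 + 13 + 4 + 12 + 22 + 35 = 110

Shortest is (b), total 103 blocks.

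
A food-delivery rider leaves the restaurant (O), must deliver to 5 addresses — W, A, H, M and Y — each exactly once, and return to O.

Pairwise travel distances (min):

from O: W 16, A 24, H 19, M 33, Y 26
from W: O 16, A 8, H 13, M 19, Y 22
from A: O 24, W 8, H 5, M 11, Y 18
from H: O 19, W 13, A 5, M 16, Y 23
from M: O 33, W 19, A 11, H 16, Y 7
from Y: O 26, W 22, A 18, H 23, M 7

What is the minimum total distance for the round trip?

78 min — the shortest possible round trip.

With 5 stops there are 5!/2 = 60 distinct round trips (a route and its reverse cost the same).
O → W → A → H → M → Y → O: 16+8+5+16+7+26 = 78
O → W → A → H → Y → M → O: 16+8+5+23+7+33 = 92
O → W → A → M → H → Y → O: 16+8+11+16+23+26 = 100
O → W → A → M → Y → H → O: 16+8+11+7+23+19 = 84
O → W → A → Y → H → M → O: 16+8+18+23+16+33 = 114
O → W → A → Y → M → H → O: 16+8+18+7+16+19 = 84
O → W → H → A → M → Y → O: 16+13+5+11+7+26 = 78
O → W → H → A → Y → M → O: 16+13+5+18+7+33 = 92
O → W → H → M → A → Y → O: 16+13+16+11+18+26 = 100
O → W → H → M → Y → A → O: 16+13+16+7+18+24 = 94
O → W → H → Y → A → M → O: 16+13+23+18+11+33 = 114
O → W → H → Y → M → A → O: 16+13+23+7+11+24 = 94
O → W → M → A → H → Y → O: 16+19+11+5+23+26 = 100
O → W → M → A → Y → H → O: 16+19+11+18+23+19 = 106
… (46 more)
The minimum is 78.
One optimal route: O → W → A → H → M → Y → O (or its reverse).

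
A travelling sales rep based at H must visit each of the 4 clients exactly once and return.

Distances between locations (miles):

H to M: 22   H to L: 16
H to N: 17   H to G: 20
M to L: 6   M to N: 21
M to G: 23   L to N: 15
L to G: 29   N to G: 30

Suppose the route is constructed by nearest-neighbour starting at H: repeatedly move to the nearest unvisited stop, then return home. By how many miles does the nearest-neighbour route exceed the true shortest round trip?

The nearest-neighbour route is 12 miles longer than optimal.

From H: L=16, N=17, G=20, M=22 → choose L (16).
From L: M=6, N=15, G=29 → choose M (6).
From M: N=21, G=23 → choose N (21).
From N: G=30 → choose G (30).
NN route H → L → M → N → G → H costs 93.
Optimal: H → N → L → M → G → H costs 81 (by enumerating all 12 distinct tours).
Excess = 93 − 81 = 12.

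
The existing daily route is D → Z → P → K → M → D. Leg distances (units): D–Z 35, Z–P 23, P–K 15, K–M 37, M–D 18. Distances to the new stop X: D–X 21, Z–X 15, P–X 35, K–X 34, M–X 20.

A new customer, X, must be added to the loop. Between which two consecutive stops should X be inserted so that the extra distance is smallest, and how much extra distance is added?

Adding 1 by placing X on the D–Z leg.

Insertion cost between consecutive stops i–j is d(i,X) + d(X,j) − d(i,j):
  between D and Z: 21 + 15 − 35 = 1
  between Z and P: 15 + 35 − 23 = 27
  between P and K: 35 + 34 − 15 = 54
  between K and M: 34 + 20 − 37 = 17
  between M and D: 20 + 21 − 18 = 23
Cheapest insertion is between D and Z, adding 1.
New total = 128 + 1 = 129.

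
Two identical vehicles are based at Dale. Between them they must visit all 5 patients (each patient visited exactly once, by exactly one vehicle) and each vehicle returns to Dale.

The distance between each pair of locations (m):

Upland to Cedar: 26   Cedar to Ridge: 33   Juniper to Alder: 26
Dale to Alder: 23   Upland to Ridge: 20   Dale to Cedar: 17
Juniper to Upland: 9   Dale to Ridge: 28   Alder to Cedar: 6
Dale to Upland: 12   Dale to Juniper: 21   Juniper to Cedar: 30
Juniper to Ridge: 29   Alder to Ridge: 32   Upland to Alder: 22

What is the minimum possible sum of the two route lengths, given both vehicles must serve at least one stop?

Minimum combined distance: 124 m.

Check every non-empty split of the stops between the two vehicles; for each half take its own optimal tour:
  {Juniper} + {Upland, Alder, Cedar, Ridge}: 42 + 87 = 129
  {Upland} + {Juniper, Alder, Cedar, Ridge}: 24 + 105 = 129
  {Juniper, Upland} + {Alder, Cedar, Ridge}: 42 + 83 = 125
  {Alder} + {Juniper, Upland, Cedar, Ridge}: 46 + 100 = 146
  {Juniper, Alder} + {Upland, Cedar, Ridge}: 70 + 82 = 152
  {Upland, Alder} + {Juniper, Cedar, Ridge}: 57 + 100 = 157
  … (15 splits in total)
  {Alder, Cedar} + {Juniper, Upland, Ridge}: 46 + 78 = 124  ← best
Best: vehicle 1 Dale → Alder → Cedar → Dale = 46; vehicle 2 Dale → Juniper → Upland → Ridge → Dale = 78; combined 124.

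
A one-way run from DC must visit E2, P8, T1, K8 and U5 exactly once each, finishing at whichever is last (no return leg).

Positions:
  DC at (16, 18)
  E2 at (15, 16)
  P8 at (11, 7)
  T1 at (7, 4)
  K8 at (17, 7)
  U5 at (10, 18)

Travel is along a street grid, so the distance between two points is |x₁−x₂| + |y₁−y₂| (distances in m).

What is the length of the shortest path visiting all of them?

There are 5! = 120 possible orderings.
DC → E2 → P8 → T1 → K8 → U5: 3+13+7+13+18 = 54
DC → E2 → P8 → T1 → U5 → K8: 3+13+7+17+18 = 58
DC → E2 → P8 → K8 → T1 → U5: 3+13+6+13+17 = 52
DC → E2 → P8 → K8 → U5 → T1: 3+13+6+18+17 = 57
DC → E2 → P8 → U5 → T1 → K8: 3+13+12+17+13 = 58
DC → E2 → P8 → U5 → K8 → T1: 3+13+12+18+13 = 59
DC → E2 → T1 → P8 → K8 → U5: 3+20+7+6+18 = 54
DC → E2 → T1 → P8 → U5 → K8: 3+20+7+12+18 = 60
DC → E2 → T1 → K8 → P8 → U5: 3+20+13+6+12 = 54
DC → E2 → T1 → K8 → U5 → P8: 3+20+13+18+12 = 66
DC → E2 → T1 → U5 → P8 → K8: 3+20+17+12+6 = 58
DC → E2 → T1 → U5 → K8 → P8: 3+20+17+18+6 = 64
DC → E2 → K8 → P8 → T1 → U5: 3+11+6+7+17 = 44
DC → E2 → K8 → P8 → U5 → T1: 3+11+6+12+17 = 49
… (106 more)
DC → U5 → E2 → K8 → P8 → T1: 6+7+11+6+7 = 37  ← best
The minimum is 37.
One shortest path: DC → U5 → E2 → K8 → P8 → T1.

37 m — the minimum one-way total.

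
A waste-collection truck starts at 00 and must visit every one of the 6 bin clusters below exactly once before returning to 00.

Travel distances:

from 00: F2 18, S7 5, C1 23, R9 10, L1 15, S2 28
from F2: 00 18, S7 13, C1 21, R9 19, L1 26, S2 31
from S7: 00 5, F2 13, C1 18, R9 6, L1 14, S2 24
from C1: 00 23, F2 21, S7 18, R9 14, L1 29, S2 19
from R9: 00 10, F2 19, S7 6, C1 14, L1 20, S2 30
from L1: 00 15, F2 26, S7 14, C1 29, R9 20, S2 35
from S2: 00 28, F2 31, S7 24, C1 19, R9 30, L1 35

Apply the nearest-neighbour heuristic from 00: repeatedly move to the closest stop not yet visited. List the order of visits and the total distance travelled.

Nearest-neighbour total = 116; route 00 → S7 → R9 → C1 → S2 → F2 → L1 → 00.

From 00: distances to unvisited — S7=5, R9=10, L1=15, F2=18, C1=23, S2=28. Nearest is S7 (5).
From S7: distances to unvisited — R9=6, F2=13, L1=14, C1=18, S2=24. Nearest is R9 (6).
From R9: distances to unvisited — C1=14, F2=19, L1=20, S2=30. Nearest is C1 (14).
From C1: distances to unvisited — S2=19, F2=21, L1=29. Nearest is S2 (19).
From S2: distances to unvisited — F2=31, L1=35. Nearest is F2 (31).
From F2: distances to unvisited — L1=26. Nearest is L1 (26).
Return L1→00: 15.
Total = 5 + 6 + 14 + 19 + 31 + 26 + 15 = 116.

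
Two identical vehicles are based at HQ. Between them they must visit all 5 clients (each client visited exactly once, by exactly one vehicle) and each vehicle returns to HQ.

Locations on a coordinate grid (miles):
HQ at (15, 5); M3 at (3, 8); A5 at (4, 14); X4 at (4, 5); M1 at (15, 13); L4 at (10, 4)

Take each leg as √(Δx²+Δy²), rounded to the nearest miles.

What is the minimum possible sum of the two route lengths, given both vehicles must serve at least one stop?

Check every non-empty split of the stops between the two vehicles; for each half take its own optimal tour:
  {M3} + {A5, X4, M1, L4}: 24 + 39 = 63
  {A5} + {M3, X4, M1, L4}: 28 + 35 = 63
  {M3, A5} + {X4, M1, L4}: 32 + 33 = 65
  {X4} + {M3, A5, M1, L4}: 22 + 38 = 60
  {M3, X4} + {A5, M1, L4}: 26 + 36 = 62
  {A5, X4} + {M3, M1, L4}: 34 + 34 = 68
  … (15 splits in total)
  {M3, A5, X4, M1} + {L4}: 39 + 10 = 49  ← best
Best: vehicle 1 HQ → X4 → M3 → A5 → M1 → HQ = 39; vehicle 2 HQ → L4 → HQ = 10; combined 49.

49 miles — the smallest possible combined total.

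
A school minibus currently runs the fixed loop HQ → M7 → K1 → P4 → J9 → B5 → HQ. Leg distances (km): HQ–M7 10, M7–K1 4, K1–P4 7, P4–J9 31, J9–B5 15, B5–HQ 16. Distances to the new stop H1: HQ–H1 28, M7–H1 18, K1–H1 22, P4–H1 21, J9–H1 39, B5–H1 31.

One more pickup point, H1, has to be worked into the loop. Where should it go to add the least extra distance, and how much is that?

Insertion cost between consecutive stops i–j is d(i,H1) + d(H1,j) − d(i,j):
  between HQ and M7: 28 + 18 − 10 = 36
  between M7 and K1: 18 + 22 − 4 = 36
  between K1 and P4: 22 + 21 − 7 = 36
  between P4 and J9: 21 + 39 − 31 = 29
  between J9 and B5: 39 + 31 − 15 = 55
  between B5 and HQ: 31 + 28 − 16 = 43
Cheapest insertion is between P4 and J9, adding 29.
New total = 83 + 29 = 112.

Adding 29 km by placing H1 on the P4–J9 leg.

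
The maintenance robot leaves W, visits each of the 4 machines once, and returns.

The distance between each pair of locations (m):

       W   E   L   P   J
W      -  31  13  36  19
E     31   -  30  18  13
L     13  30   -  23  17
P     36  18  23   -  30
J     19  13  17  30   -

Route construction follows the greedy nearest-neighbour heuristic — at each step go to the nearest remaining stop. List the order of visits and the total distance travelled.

From W: distances to unvisited — L=13, J=19, E=31, P=36. Nearest is L (13).
From L: distances to unvisited — J=17, P=23, E=30. Nearest is J (17).
From J: distances to unvisited — E=13, P=30. Nearest is E (13).
From E: distances to unvisited — P=18. Nearest is P (18).
Return P→W: 36.
Total = 13 + 17 + 13 + 18 + 36 = 97.

Nearest-neighbour total = 97 m; route W → L → J → E → P → W.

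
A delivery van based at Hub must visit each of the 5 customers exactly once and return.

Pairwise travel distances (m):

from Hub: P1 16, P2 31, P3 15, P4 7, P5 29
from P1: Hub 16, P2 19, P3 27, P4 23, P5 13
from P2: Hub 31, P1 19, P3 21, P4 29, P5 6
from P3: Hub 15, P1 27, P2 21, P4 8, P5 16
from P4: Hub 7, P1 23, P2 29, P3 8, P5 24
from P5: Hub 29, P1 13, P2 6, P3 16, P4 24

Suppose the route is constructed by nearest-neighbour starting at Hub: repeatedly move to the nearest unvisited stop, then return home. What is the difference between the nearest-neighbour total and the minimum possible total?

Excess over optimum: 1 m.

From Hub: P4=7, P3=15, P1=16, P5=29, P2=31 → choose P4 (7).
From P4: P3=8, P1=23, P5=24, P2=29 → choose P3 (8).
From P3: P5=16, P2=21, P1=27 → choose P5 (16).
From P5: P2=6, P1=13 → choose P2 (6).
From P2: P1=19 → choose P1 (19).
NN route Hub → P4 → P3 → P5 → P2 → P1 → Hub costs 72.
Optimal: Hub → P1 → P5 → P2 → P3 → P4 → Hub costs 71 (by enumerating all 60 distinct tours).
Excess = 72 − 71 = 1.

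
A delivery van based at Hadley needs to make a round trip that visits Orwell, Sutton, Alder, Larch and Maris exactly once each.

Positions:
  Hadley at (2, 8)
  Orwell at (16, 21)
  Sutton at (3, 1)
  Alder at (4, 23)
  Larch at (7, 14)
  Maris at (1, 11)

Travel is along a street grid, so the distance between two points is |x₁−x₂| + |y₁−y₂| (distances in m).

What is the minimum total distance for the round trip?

There are 60 distinct closed tours to check (reversals are equivalent).
Hadley→Orwell→Sutton→Alder→Larch→Maris→Hadley: 27+33+23+12+9+4 = 108
Hadley→Orwell→Sutton→Alder→Maris→Larch→Hadley: 27+33+23+15+9+11 = 118
Hadley→Orwell→Sutton→Larch→Alder→Maris→Hadley: 27+33+17+12+15+4 = 108
Hadley→Orwell→Sutton→Larch→Maris→Alder→Hadley: 27+33+17+9+15+17 = 118
Hadley→Orwell→Sutton→Maris→Alder→Larch→Hadley: 27+33+12+15+12+11 = 110
Hadley→Orwell→Sutton→Maris→Larch→Alder→Hadley: 27+33+12+9+12+17 = 110
Hadley→Orwell→Alder→Sutton→Larch→Maris→Hadley: 27+14+23+17+9+4 = 94
Hadley→Orwell→Alder→Sutton→Maris→Larch→Hadley: 27+14+23+12+9+11 = 96
Hadley→Orwell→Alder→Larch→Sutton→Maris→Hadley: 27+14+12+17+12+4 = 86
Hadley→Orwell→Alder→Larch→Maris→Sutton→Hadley: 27+14+12+9+12+8 = 82
Hadley→Orwell→Alder→Maris→Sutton→Larch→Hadley: 27+14+15+12+17+11 = 96
Hadley→Orwell→Alder→Maris→Larch→Sutton→Hadley: 27+14+15+9+17+8 = 90
Hadley→Orwell→Larch→Sutton→Alder→Maris→Hadley: 27+16+17+23+15+4 = 102
Hadley→Orwell→Larch→Sutton→Maris→Alder→Hadley: 27+16+17+12+15+17 = 104
… (46 more)
Hadley→Sutton→Alder→Orwell→Larch→Maris→Hadley: 8+23+14+16+9+4 = 74  ← best
The minimum is 74.
One optimal route: Hadley → Sutton → Alder → Orwell → Larch → Maris → Hadley (or its reverse).

Minimum total distance: 74 m.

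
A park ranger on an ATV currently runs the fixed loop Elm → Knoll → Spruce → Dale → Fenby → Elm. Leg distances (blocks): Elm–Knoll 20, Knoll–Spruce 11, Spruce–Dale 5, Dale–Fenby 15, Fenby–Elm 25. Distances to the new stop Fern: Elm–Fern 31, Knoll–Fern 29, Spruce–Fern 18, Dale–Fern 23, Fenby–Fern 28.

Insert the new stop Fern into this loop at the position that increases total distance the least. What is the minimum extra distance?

Insertion cost between consecutive stops i–j is d(i,Fern) + d(Fern,j) − d(i,j):
  between Elm and Knoll: 31 + 29 − 20 = 40
  between Knoll and Spruce: 29 + 18 − 11 = 36
  between Spruce and Dale: 18 + 23 − 5 = 36
  between Dale and Fenby: 23 + 28 − 15 = 36
  between Fenby and Elm: 28 + 31 − 25 = 34
Cheapest insertion is between Fenby and Elm, adding 34.
New total = 76 + 34 = 110.

+34 blocks — insert Fern between Fenby and Elm.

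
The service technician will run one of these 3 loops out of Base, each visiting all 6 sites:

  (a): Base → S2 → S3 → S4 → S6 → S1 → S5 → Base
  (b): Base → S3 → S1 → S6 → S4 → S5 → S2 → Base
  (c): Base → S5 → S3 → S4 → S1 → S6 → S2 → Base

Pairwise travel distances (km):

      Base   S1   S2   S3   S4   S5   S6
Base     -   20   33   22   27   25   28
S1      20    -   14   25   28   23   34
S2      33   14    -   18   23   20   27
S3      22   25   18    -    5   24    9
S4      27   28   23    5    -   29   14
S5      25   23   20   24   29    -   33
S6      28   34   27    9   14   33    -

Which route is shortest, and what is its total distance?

(a): 33 + 18 + 5 + 14 + 34 + 23 + 25 = 152
(b): 22 + 25 + 34 + 14 + 29 + 20 + 33 = 177
(c): 25 + 24 + 5 + 28 + 34 + 27 + 33 = 176

152 km — (a) is the shortest.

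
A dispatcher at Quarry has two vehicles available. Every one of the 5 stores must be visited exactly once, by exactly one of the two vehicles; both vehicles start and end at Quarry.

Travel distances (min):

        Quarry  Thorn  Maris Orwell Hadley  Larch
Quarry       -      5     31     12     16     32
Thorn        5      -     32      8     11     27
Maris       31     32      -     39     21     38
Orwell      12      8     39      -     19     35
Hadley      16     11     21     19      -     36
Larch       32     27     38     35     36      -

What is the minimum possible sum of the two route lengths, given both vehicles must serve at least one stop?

131 min — the smallest possible combined total.

Check every non-empty split of the stops between the two vehicles; for each half take its own optimal tour:
  {Thorn} + {Maris, Orwell, Hadley, Larch}: 10 + 122 = 132
  {Maris} + {Thorn, Orwell, Hadley, Larch}: 62 + 99 = 161
  {Thorn, Maris} + {Orwell, Hadley, Larch}: 68 + 99 = 167
  {Orwell} + {Thorn, Maris, Hadley, Larch}: 24 + 107 = 131
  {Thorn, Orwell} + {Maris, Hadley, Larch}: 25 + 107 = 132
  {Maris, Orwell} + {Thorn, Hadley, Larch}: 82 + 84 = 166
  … (15 splits in total)
Best: vehicle 1 Quarry → Orwell → Quarry = 24; vehicle 2 Quarry → Thorn → Hadley → Maris → Larch → Quarry = 107; combined 131.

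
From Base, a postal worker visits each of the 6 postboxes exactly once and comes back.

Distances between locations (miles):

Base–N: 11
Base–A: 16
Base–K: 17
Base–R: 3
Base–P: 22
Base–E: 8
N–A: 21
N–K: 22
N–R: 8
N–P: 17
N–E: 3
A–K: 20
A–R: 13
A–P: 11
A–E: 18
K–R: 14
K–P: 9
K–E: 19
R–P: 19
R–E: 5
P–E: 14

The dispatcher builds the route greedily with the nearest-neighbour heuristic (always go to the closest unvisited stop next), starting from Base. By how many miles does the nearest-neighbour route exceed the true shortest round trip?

4 miles longer than the optimal tour.

From Base: R=3, E=8, N=11, A=16, K=17, P=22 → choose R (3).
From R: E=5, N=8, A=13, K=14, P=19 → choose E (5).
From E: N=3, P=14, A=18, K=19 → choose N (3).
From N: P=17, A=21, K=22 → choose P (17).
From P: K=9, A=11 → choose K (9).
From K: A=20 → choose A (20).
NN route Base → R → E → N → P → K → A → Base costs 73.
Optimal: Base → N → E → A → P → K → R → Base costs 69 (by enumerating all 360 distinct tours).
Excess = 73 − 69 = 4.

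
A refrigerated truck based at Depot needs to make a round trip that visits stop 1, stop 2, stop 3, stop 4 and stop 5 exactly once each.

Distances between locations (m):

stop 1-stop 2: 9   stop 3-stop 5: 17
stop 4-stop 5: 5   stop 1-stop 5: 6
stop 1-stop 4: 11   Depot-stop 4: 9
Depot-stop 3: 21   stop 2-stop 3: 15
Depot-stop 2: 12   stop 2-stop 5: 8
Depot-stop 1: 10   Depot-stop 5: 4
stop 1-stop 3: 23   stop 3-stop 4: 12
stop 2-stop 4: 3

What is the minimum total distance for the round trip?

55 m — the shortest possible round trip.

Depot → stop 1 → stop 2 → stop 3 → stop 4 → stop 5 → Depot: 10+9+15+12+5+4 = 55
Depot → stop 1 → stop 2 → stop 3 → stop 5 → stop 4 → Depot: 10+9+15+17+5+9 = 65
Depot → stop 1 → stop 2 → stop 4 → stop 3 → stop 5 → Depot: 10+9+3+12+17+4 = 55
Depot → stop 1 → stop 2 → stop 4 → stop 5 → stop 3 → Depot: 10+9+3+5+17+21 = 65
Depot → stop 1 → stop 2 → stop 5 → stop 3 → stop 4 → Depot: 10+9+8+17+12+9 = 65
Depot → stop 1 → stop 2 → stop 5 → stop 4 → stop 3 → Depot: 10+9+8+5+12+21 = 65
Depot → stop 1 → stop 3 → stop 2 → stop 4 → stop 5 → Depot: 10+23+15+3+5+4 = 60
Depot → stop 1 → stop 3 → stop 2 → stop 5 → stop 4 → Depot: 10+23+15+8+5+9 = 70
Depot → stop 1 → stop 3 → stop 4 → stop 2 → stop 5 → Depot: 10+23+12+3+8+4 = 60
Depot → stop 1 → stop 3 → stop 4 → stop 5 → stop 2 → Depot: 10+23+12+5+8+12 = 70
Depot → stop 1 → stop 3 → stop 5 → stop 2 → stop 4 → Depot: 10+23+17+8+3+9 = 70
Depot → stop 1 → stop 3 → stop 5 → stop 4 → stop 2 → Depot: 10+23+17+5+3+12 = 70
Depot → stop 1 → stop 4 → stop 2 → stop 3 → stop 5 → Depot: 10+11+3+15+17+4 = 60
Depot → stop 1 → stop 4 → stop 2 → stop 5 → stop 3 → Depot: 10+11+3+8+17+21 = 70
… (46 more)
The minimum is 55.
One optimal route: Depot → stop 1 → stop 2 → stop 3 → stop 4 → stop 5 → Depot (or its reverse).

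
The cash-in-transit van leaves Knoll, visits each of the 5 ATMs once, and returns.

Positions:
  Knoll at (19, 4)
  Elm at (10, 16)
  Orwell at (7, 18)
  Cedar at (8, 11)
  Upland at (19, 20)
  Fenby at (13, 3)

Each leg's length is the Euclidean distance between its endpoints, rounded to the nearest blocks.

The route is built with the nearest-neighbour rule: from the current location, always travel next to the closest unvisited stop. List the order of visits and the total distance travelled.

At Knoll the remaining stops are Fenby 6, Cedar 13, Elm 15, Upland 16, Orwell 18; go to Fenby.
At Fenby the remaining stops are Cedar 9, Elm 13, Orwell 16, Upland 18; go to Cedar.
At Cedar the remaining stops are Elm 5, Orwell 7, Upland 14; go to Elm.
At Elm the remaining stops are Orwell 4, Upland 10; go to Orwell.
At Orwell the remaining stops are Upland 12; go to Upland.
Return Upland→Knoll: 16.
Total = 6 + 9 + 5 + 4 + 12 + 16 = 52.

Total distance 52 blocks via the nearest-neighbour route Knoll → Fenby → Cedar → Elm → Orwell → Upland → Knoll.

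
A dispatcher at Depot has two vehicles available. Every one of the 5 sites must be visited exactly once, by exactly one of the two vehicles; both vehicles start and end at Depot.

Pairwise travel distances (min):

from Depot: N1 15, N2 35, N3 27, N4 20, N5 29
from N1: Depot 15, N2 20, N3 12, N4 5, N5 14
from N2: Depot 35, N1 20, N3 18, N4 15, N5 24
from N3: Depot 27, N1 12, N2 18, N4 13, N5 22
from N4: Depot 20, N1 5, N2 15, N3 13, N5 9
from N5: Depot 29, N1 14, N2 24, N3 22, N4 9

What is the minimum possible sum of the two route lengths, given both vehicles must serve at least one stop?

128 min — the smallest possible combined total.

There are 2^4 − 1 = 15 ways to divide the 5 stops into two non-empty groups. For each, the best each vehicle can do is its own shortest tour through its group:
  {N1} + {N2, N3, N4, N5}: 30 + 98 = 128
  {N2} + {N1, N3, N4, N5}: 70 + 78 = 148
  {N1, N2} + {N3, N4, N5}: 70 + 78 = 148
  {N3} + {N1, N2, N4, N5}: 54 + 88 = 142
  {N1, N3} + {N2, N4, N5}: 54 + 88 = 142
  {N2, N3} + {N1, N4, N5}: 80 + 58 = 138
  … (15 splits in total)
Best: vehicle 1 Depot → N1 → Depot = 30; vehicle 2 Depot → N3 → N2 → N4 → N5 → Depot = 98; combined 128.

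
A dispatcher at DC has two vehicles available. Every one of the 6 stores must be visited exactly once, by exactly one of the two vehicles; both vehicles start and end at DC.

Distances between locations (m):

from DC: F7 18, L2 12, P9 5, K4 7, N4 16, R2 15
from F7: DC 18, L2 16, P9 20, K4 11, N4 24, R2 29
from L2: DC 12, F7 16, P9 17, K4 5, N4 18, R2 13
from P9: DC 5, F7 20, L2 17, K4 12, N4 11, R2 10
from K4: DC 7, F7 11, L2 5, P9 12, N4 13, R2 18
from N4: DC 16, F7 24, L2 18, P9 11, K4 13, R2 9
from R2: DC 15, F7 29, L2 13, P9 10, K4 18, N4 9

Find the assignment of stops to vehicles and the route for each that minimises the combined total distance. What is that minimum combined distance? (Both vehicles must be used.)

There are 2^5 − 1 = 31 ways to divide the 6 stops into two non-empty groups. For each, the best each vehicle can do is its own shortest tour through its group:
  {F7} + {L2, P9, K4, N4, R2}: 36 + 50 = 86
  {L2} + {F7, P9, K4, N4, R2}: 24 + 66 = 90
  {F7, L2} + {P9, K4, N4, R2}: 46 + 44 = 90
  {P9} + {F7, L2, K4, N4, R2}: 10 + 72 = 82
  {F7, P9} + {L2, K4, N4, R2}: 43 + 50 = 93
  {L2, P9} + {F7, K4, N4, R2}: 34 + 66 = 100
  … (31 splits in total)
Best: vehicle 1 DC → P9 → DC = 10; vehicle 2 DC → F7 → K4 → L2 → R2 → N4 → DC = 72; combined 82.

Minimum combined distance: 82 m.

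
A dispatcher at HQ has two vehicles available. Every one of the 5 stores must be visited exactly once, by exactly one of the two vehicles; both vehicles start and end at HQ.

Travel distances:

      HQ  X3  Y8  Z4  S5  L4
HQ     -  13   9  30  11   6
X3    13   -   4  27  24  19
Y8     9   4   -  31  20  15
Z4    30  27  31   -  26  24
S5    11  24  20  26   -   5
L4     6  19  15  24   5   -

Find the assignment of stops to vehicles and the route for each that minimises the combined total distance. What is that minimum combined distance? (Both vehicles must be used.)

Minimum combined distance: 89.

Check every non-empty split of the stops between the two vehicles; for each half take its own optimal tour:
  {X3} + {Y8, Z4, S5, L4}: 26 + 77 = 103
  {Y8} + {X3, Z4, S5, L4}: 18 + 77 = 95
  {X3, Y8} + {Z4, S5, L4}: 26 + 67 = 93
  {Z4} + {X3, Y8, S5, L4}: 60 + 48 = 108
  {X3, Z4} + {Y8, S5, L4}: 70 + 40 = 110
  {Y8, Z4} + {X3, S5, L4}: 70 + 48 = 118
  … (15 splits in total)
  {X3, Y8, Z4, S5} + {L4}: 77 + 12 = 89  ← best
Best: vehicle 1 HQ → Y8 → X3 → Z4 → S5 → HQ = 77; vehicle 2 HQ → L4 → HQ = 12; combined 89.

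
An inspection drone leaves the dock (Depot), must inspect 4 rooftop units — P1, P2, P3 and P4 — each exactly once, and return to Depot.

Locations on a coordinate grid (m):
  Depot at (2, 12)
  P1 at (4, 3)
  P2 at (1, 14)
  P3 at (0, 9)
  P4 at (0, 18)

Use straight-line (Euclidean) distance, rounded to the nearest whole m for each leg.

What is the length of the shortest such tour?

Depot → P1 → P2 → P3 → P4 → Depot: 9+11+5+9+6 = 40
Depot → P1 → P2 → P4 → P3 → Depot: 9+11+4+9+4 = 37
Depot → P1 → P3 → P2 → P4 → Depot: 9+7+5+4+6 = 31
Depot → P1 → P3 → P4 → P2 → Depot: 9+7+9+4+2 = 31
Depot → P1 → P4 → P2 → P3 → Depot: 9+16+4+5+4 = 38
Depot → P1 → P4 → P3 → P2 → Depot: 9+16+9+5+2 = 41
Depot → P2 → P1 → P3 → P4 → Depot: 2+11+7+9+6 = 35
Depot → P2 → P1 → P4 → P3 → Depot: 2+11+16+9+4 = 42
Depot → P2 → P3 → P1 → P4 → Depot: 2+5+7+16+6 = 36
Depot → P2 → P4 → P1 → P3 → Depot: 2+4+16+7+4 = 33
Depot → P3 → P1 → P2 → P4 → Depot: 4+7+11+4+6 = 32
Depot → P3 → P2 → P1 → P4 → Depot: 4+5+11+16+6 = 42
The minimum is 31.
One optimal route: Depot → P1 → P3 → P2 → P4 → Depot (or its reverse).

31 m — the shortest possible round trip.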